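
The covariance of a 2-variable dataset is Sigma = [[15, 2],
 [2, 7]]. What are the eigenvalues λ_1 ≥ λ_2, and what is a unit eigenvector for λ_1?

Step 1 — characteristic polynomial of 2×2 Sigma:
  det(Sigma - λI) = λ² - trace · λ + det = 0.
  trace = 15 + 7 = 22, det = 15·7 - (2)² = 101.
Step 2 — discriminant:
  Δ = trace² - 4·det = 484 - 404 = 80.
Step 3 — eigenvalues:
  λ = (trace ± √Δ)/2 = (22 ± 8.9443)/2,
  λ_1 = 15.4721,  λ_2 = 6.5279.

Step 4 — unit eigenvector for λ_1: solve (Sigma - λ_1 I)v = 0. First row:
  (15 - 15.4721)·v_x + (2)·v_y = 0, i.e. (-0.4721)·v_x + (2)·v_y = 0,
  so v ∝ (b, λ_1 - a) = (2, 0.4721) = u.
  ||u|| = √((2)² + (0.4721)²) = √(4.2229) ≈ 2.055,
  v_1 = u/||u|| ≈ (0.9732, 0.2298) (||v_1|| = 1).

λ_1 = 15.4721,  λ_2 = 6.5279;  v_1 ≈ (0.9732, 0.2298)


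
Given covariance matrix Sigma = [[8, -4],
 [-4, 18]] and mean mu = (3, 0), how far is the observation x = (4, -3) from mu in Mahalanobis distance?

Step 1 — centre the observation: (x - mu) = (1, -3).

Step 2 — invert Sigma. det(Sigma) = 8·18 - (-4)² = 128.
  Sigma^{-1} = (1/det) · [[d, -b], [-b, a]] = [[0.1406, 0.0312],
 [0.0312, 0.0625]].

Step 3 — form the quadratic (x - mu)^T · Sigma^{-1} · (x - mu):
  Sigma^{-1} · (x - mu) = (0.0469, -0.1562).
  (x - mu)^T · [Sigma^{-1} · (x - mu)] = (1)·(0.0469) + (-3)·(-0.1562) = 0.5156.

Step 4 — take square root: d = √(0.5156) ≈ 0.7181.

d(x, mu) = √(0.5156) ≈ 0.7181


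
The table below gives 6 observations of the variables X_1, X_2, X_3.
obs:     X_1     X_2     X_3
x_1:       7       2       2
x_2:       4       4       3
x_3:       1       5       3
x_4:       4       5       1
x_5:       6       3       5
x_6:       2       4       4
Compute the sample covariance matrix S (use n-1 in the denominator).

Step 1 — column means:
  mean(X_1) = (7 + 4 + 1 + 4 + 6 + 2) / 6 = 24/6 = 4
  mean(X_2) = (2 + 4 + 5 + 5 + 3 + 4) / 6 = 23/6 = 3.8333
  mean(X_3) = (2 + 3 + 3 + 1 + 5 + 4) / 6 = 18/6 = 3

Step 2 — sample covariance S[i,j] = (1/(n-1)) · Σ_k (x_{k,i} - mean_i) · (x_{k,j} - mean_j), with n-1 = 5.
  S[X_1,X_1] = ((3)·(3) + (0)·(0) + (-3)·(-3) + (0)·(0) + (2)·(2) + (-2)·(-2)) / 5 = 26/5 = 5.2
  S[X_1,X_2] = ((3)·(-1.8333) + (0)·(0.1667) + (-3)·(1.1667) + (0)·(1.1667) + (2)·(-0.8333) + (-2)·(0.1667)) / 5 = -11/5 = -2.2
  S[X_1,X_3] = ((3)·(-1) + (0)·(0) + (-3)·(0) + (0)·(-2) + (2)·(2) + (-2)·(1)) / 5 = -1/5 = -0.2
  S[X_2,X_2] = ((-1.8333)·(-1.8333) + (0.1667)·(0.1667) + (1.1667)·(1.1667) + (1.1667)·(1.1667) + (-0.8333)·(-0.8333) + (0.1667)·(0.1667)) / 5 = 6.8333/5 = 1.3667
  S[X_2,X_3] = ((-1.8333)·(-1) + (0.1667)·(0) + (1.1667)·(0) + (1.1667)·(-2) + (-0.8333)·(2) + (0.1667)·(1)) / 5 = -2/5 = -0.4
  S[X_3,X_3] = ((-1)·(-1) + (0)·(0) + (0)·(0) + (-2)·(-2) + (2)·(2) + (1)·(1)) / 5 = 10/5 = 2

S is symmetric (S[j,i] = S[i,j]). Assembling:

S = [[5.2, -2.2, -0.2],
 [-2.2, 1.3667, -0.4],
 [-0.2, -0.4, 2]]


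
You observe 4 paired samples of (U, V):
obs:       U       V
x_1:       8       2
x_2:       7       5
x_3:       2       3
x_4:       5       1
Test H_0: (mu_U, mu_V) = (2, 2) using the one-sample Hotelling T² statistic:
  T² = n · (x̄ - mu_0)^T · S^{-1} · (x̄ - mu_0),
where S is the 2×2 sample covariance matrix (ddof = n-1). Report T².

Step 1 — sample mean vector:
  mean(U) = (8 + 7 + 2 + 5) / 4 = 22/4 = 5.5
  mean(V) = (2 + 5 + 3 + 1) / 4 = 11/4 = 2.75
  x̄ = (5.5, 2.75),  deviation x̄ - mu_0 = (5.5, 2.75) - (2, 2) = (3.5, 0.75).

Step 2 — sample covariance matrix, S[i,j] = (1/(n-1)) · Σ_k (x_{k,i} - mean_i) · (x_{k,j} - mean_j), divisor n-1 = 3:
  S[U,U] = ((2.5)·(2.5) + (1.5)·(1.5) + (-3.5)·(-3.5) + (-0.5)·(-0.5)) / 3 = 21/3 = 7
  S[U,V] = ((2.5)·(-0.75) + (1.5)·(2.25) + (-3.5)·(0.25) + (-0.5)·(-1.75)) / 3 = 1.5/3 = 0.5
  S[V,V] = ((-0.75)·(-0.75) + (2.25)·(2.25) + (0.25)·(0.25) + (-1.75)·(-1.75)) / 3 = 8.75/3 = 2.9167
  S = [[7, 0.5],
 [0.5, 2.9167]].

Step 3 — invert S. det(S) = 7·2.9167 - (0.5)² = 20.1667.
  S^{-1} = (1/det) · [[d, -b], [-b, a]] = [[0.1446, -0.0248],
 [-0.0248, 0.3471]].

Step 4 — quadratic form (x̄ - mu_0)^T · S^{-1} · (x̄ - mu_0):
  S^{-1} · (x̄ - mu_0) = (0.4876, 0.1736),
  (x̄ - mu_0)^T · [...] = (3.5)·(0.4876) + (0.75)·(0.1736) = 1.8368.

Step 5 — scale by n: T² = 4 · 1.8368 = 7.3471.

T² ≈ 7.3471


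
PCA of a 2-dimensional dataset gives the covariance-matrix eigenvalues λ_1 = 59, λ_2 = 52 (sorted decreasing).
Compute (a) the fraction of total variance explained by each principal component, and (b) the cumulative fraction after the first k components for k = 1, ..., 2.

Step 1 — total variance = trace(Sigma) = Σ λ_i = 59 + 52 = 111.

Step 2 — fraction explained by component i = λ_i / Σ λ:
  PC1: 59/111 = 0.5315
  PC2: 52/111 = 0.4685

Step 3 — cumulative fraction after k components = (λ_1 + ... + λ_k) / Σ λ:
  k = 1: 59/111 = 0.5315
  k = 2: (59 + 52)/111 = 111/111 = 1

Summary (fraction, with percent):

explained: PC1 0.5315 (53.15%), PC2 0.4685 (46.85%);  cumulative: 0.5315, 1


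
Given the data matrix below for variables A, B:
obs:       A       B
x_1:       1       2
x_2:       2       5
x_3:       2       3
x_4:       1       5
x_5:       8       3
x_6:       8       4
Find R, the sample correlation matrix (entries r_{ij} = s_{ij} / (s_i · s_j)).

Step 1 — column means:
  mean(A) = (1 + 2 + 2 + 1 + 8 + 8) / 6 = 22/6 = 3.6667
  mean(B) = (2 + 5 + 3 + 5 + 3 + 4) / 6 = 22/6 = 3.6667

Step 2 — sample variances and covariances s[i,j] = (1/(n-1)) · Σ_k (x_{k,i} - mean_i) · (x_{k,j} - mean_j), with n-1 = 5:
  s[A,A] = ((-2.6667)·(-2.6667) + (-1.6667)·(-1.6667) + (-1.6667)·(-1.6667) + (-2.6667)·(-2.6667) + (4.3333)·(4.3333) + (4.3333)·(4.3333)) / 5 = 57.3333/5 = 11.4667
  s[A,B] = ((-2.6667)·(-1.6667) + (-1.6667)·(1.3333) + (-1.6667)·(-0.6667) + (-2.6667)·(1.3333) + (4.3333)·(-0.6667) + (4.3333)·(0.3333)) / 5 = -1.6667/5 = -0.3333
  s[B,B] = ((-1.6667)·(-1.6667) + (1.3333)·(1.3333) + (-0.6667)·(-0.6667) + (1.3333)·(1.3333) + (-0.6667)·(-0.6667) + (0.3333)·(0.3333)) / 5 = 7.3333/5 = 1.4667
  Sample standard deviations s_i = √(s[i,i]):
  s(A) = √(11.4667) = 3.3862
  s(B) = √(1.4667) = 1.2111

Step 3 — r_{ij} = s_{ij} / (s_i · s_j):
  r[A,A] = 1 (diagonal).
  r[A,B] = -0.3333 / (3.3862 · 1.2111) = -0.3333 / 4.1009 = -0.0813
  r[B,B] = 1 (diagonal).

R is symmetric with unit diagonal. Assembling:

R = [[1, -0.0813],
 [-0.0813, 1]]


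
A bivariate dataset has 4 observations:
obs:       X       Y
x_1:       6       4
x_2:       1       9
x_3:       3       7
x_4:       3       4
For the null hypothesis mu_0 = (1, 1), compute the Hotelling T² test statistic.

Step 1 — sample mean vector:
  mean(X) = (6 + 1 + 3 + 3) / 4 = 13/4 = 3.25
  mean(Y) = (4 + 9 + 7 + 4) / 4 = 24/4 = 6
  x̄ = (3.25, 6),  deviation x̄ - mu_0 = (3.25, 6) - (1, 1) = (2.25, 5).

Step 2 — sample covariance matrix, S[i,j] = (1/(n-1)) · Σ_k (x_{k,i} - mean_i) · (x_{k,j} - mean_j), divisor n-1 = 3:
  S[X,X] = ((2.75)·(2.75) + (-2.25)·(-2.25) + (-0.25)·(-0.25) + (-0.25)·(-0.25)) / 3 = 12.75/3 = 4.25
  S[X,Y] = ((2.75)·(-2) + (-2.25)·(3) + (-0.25)·(1) + (-0.25)·(-2)) / 3 = -12/3 = -4
  S[Y,Y] = ((-2)·(-2) + (3)·(3) + (1)·(1) + (-2)·(-2)) / 3 = 18/3 = 6
  S = [[4.25, -4],
 [-4, 6]].

Step 3 — invert S. det(S) = 4.25·6 - (-4)² = 9.5.
  S^{-1} = (1/det) · [[d, -b], [-b, a]] = [[0.6316, 0.4211],
 [0.4211, 0.4474]].

Step 4 — quadratic form (x̄ - mu_0)^T · S^{-1} · (x̄ - mu_0):
  S^{-1} · (x̄ - mu_0) = (3.5263, 3.1842),
  (x̄ - mu_0)^T · [...] = (2.25)·(3.5263) + (5)·(3.1842) = 23.8553.

Step 5 — scale by n: T² = 4 · 23.8553 = 95.4211.

T² ≈ 95.4211


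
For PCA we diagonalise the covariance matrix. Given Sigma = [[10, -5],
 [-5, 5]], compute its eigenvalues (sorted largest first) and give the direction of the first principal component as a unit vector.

Step 1 — characteristic polynomial of 2×2 Sigma:
  det(Sigma - λI) = λ² - trace · λ + det = 0.
  trace = 10 + 5 = 15, det = 10·5 - (-5)² = 25.
Step 2 — discriminant:
  Δ = trace² - 4·det = 225 - 100 = 125.
Step 3 — eigenvalues:
  λ = (trace ± √Δ)/2 = (15 ± 11.1803)/2,
  λ_1 = 13.0902,  λ_2 = 1.9098.

Step 4 — unit eigenvector for λ_1: solve (Sigma - λ_1 I)v = 0. First row:
  (10 - 13.0902)·v_x + (-5)·v_y = 0, i.e. (-3.0902)·v_x + (-5)·v_y = 0,
  so v ∝ (b, λ_1 - a) = (-5, 3.0902); multiply by -1 so the first entry is positive: u = (5, -3.0902).
  ||u|| = √((5)² + (-3.0902)²) = √(34.5492) ≈ 5.8779,
  v_1 = u/||u|| ≈ (0.8507, -0.5257) (||v_1|| = 1).

λ_1 = 13.0902,  λ_2 = 1.9098;  v_1 ≈ (0.8507, -0.5257)


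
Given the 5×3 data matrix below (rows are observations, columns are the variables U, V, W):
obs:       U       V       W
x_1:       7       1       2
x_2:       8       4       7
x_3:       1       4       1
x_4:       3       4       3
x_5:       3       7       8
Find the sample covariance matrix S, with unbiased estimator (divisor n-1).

Step 1 — column means:
  mean(U) = (7 + 8 + 1 + 3 + 3) / 5 = 22/5 = 4.4
  mean(V) = (1 + 4 + 4 + 4 + 7) / 5 = 20/5 = 4
  mean(W) = (2 + 7 + 1 + 3 + 8) / 5 = 21/5 = 4.2

Step 2 — sample covariance S[i,j] = (1/(n-1)) · Σ_k (x_{k,i} - mean_i) · (x_{k,j} - mean_j), with n-1 = 4.
  S[U,U] = ((2.6)·(2.6) + (3.6)·(3.6) + (-3.4)·(-3.4) + (-1.4)·(-1.4) + (-1.4)·(-1.4)) / 4 = 35.2/4 = 8.8
  S[U,V] = ((2.6)·(-3) + (3.6)·(0) + (-3.4)·(0) + (-1.4)·(0) + (-1.4)·(3)) / 4 = -12/4 = -3
  S[U,W] = ((2.6)·(-2.2) + (3.6)·(2.8) + (-3.4)·(-3.2) + (-1.4)·(-1.2) + (-1.4)·(3.8)) / 4 = 11.6/4 = 2.9
  S[V,V] = ((-3)·(-3) + (0)·(0) + (0)·(0) + (0)·(0) + (3)·(3)) / 4 = 18/4 = 4.5
  S[V,W] = ((-3)·(-2.2) + (0)·(2.8) + (0)·(-3.2) + (0)·(-1.2) + (3)·(3.8)) / 4 = 18/4 = 4.5
  S[W,W] = ((-2.2)·(-2.2) + (2.8)·(2.8) + (-3.2)·(-3.2) + (-1.2)·(-1.2) + (3.8)·(3.8)) / 4 = 38.8/4 = 9.7

S is symmetric (S[j,i] = S[i,j]). Assembling:

S = [[8.8, -3, 2.9],
 [-3, 4.5, 4.5],
 [2.9, 4.5, 9.7]]


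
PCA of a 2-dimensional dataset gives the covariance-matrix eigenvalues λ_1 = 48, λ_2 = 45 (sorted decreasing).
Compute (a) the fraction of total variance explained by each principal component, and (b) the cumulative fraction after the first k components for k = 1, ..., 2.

Step 1 — total variance = trace(Sigma) = Σ λ_i = 48 + 45 = 93.

Step 2 — fraction explained by component i = λ_i / Σ λ:
  PC1: 48/93 = 0.5161
  PC2: 45/93 = 0.4839

Step 3 — cumulative fraction after k components = (λ_1 + ... + λ_k) / Σ λ:
  k = 1: 48/93 = 0.5161
  k = 2: (48 + 45)/93 = 93/93 = 1

Summary (fraction, with percent):

explained: PC1 0.5161 (51.61%), PC2 0.4839 (48.39%);  cumulative: 0.5161, 1


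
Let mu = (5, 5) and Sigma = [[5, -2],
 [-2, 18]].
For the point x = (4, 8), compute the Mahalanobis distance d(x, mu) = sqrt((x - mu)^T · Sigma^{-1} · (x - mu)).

Step 1 — centre the observation: (x - mu) = (-1, 3).

Step 2 — invert Sigma. det(Sigma) = 5·18 - (-2)² = 86.
  Sigma^{-1} = (1/det) · [[d, -b], [-b, a]] = [[0.2093, 0.0233],
 [0.0233, 0.0581]].

Step 3 — form the quadratic (x - mu)^T · Sigma^{-1} · (x - mu):
  Sigma^{-1} · (x - mu) = (-0.1395, 0.1512).
  (x - mu)^T · [Sigma^{-1} · (x - mu)] = (-1)·(-0.1395) + (3)·(0.1512) = 0.593.

Step 4 — take square root: d = √(0.593) ≈ 0.7701.

d(x, mu) = √(0.593) ≈ 0.7701


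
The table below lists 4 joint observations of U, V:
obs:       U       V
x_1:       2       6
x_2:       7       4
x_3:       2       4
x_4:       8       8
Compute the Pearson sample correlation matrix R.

Step 1 — column means:
  mean(U) = (2 + 7 + 2 + 8) / 4 = 19/4 = 4.75
  mean(V) = (6 + 4 + 4 + 8) / 4 = 22/4 = 5.5

Step 2 — sample variances and covariances s[i,j] = (1/(n-1)) · Σ_k (x_{k,i} - mean_i) · (x_{k,j} - mean_j), with n-1 = 3:
  s[U,U] = ((-2.75)·(-2.75) + (2.25)·(2.25) + (-2.75)·(-2.75) + (3.25)·(3.25)) / 3 = 30.75/3 = 10.25
  s[U,V] = ((-2.75)·(0.5) + (2.25)·(-1.5) + (-2.75)·(-1.5) + (3.25)·(2.5)) / 3 = 7.5/3 = 2.5
  s[V,V] = ((0.5)·(0.5) + (-1.5)·(-1.5) + (-1.5)·(-1.5) + (2.5)·(2.5)) / 3 = 11/3 = 3.6667
  Sample standard deviations s_i = √(s[i,i]):
  s(U) = √(10.25) = 3.2016
  s(V) = √(3.6667) = 1.9149

Step 3 — r_{ij} = s_{ij} / (s_i · s_j):
  r[U,U] = 1 (diagonal).
  r[U,V] = 2.5 / (3.2016 · 1.9149) = 2.5 / 6.1305 = 0.4078
  r[V,V] = 1 (diagonal).

R is symmetric with unit diagonal. Assembling:

R = [[1, 0.4078],
 [0.4078, 1]]


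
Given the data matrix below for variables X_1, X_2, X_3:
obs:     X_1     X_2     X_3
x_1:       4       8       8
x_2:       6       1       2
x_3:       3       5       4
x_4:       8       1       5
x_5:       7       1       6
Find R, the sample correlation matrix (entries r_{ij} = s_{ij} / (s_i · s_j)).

Step 1 — column means:
  mean(X_1) = (4 + 6 + 3 + 8 + 7) / 5 = 28/5 = 5.6
  mean(X_2) = (8 + 1 + 5 + 1 + 1) / 5 = 16/5 = 3.2
  mean(X_3) = (8 + 2 + 4 + 5 + 6) / 5 = 25/5 = 5

Step 2 — sample variances and covariances s[i,j] = (1/(n-1)) · Σ_k (x_{k,i} - mean_i) · (x_{k,j} - mean_j), with n-1 = 4:
  s[X_1,X_1] = ((-1.6)·(-1.6) + (0.4)·(0.4) + (-2.6)·(-2.6) + (2.4)·(2.4) + (1.4)·(1.4)) / 4 = 17.2/4 = 4.3
  s[X_1,X_2] = ((-1.6)·(4.8) + (0.4)·(-2.2) + (-2.6)·(1.8) + (2.4)·(-2.2) + (1.4)·(-2.2)) / 4 = -21.6/4 = -5.4
  s[X_1,X_3] = ((-1.6)·(3) + (0.4)·(-3) + (-2.6)·(-1) + (2.4)·(0) + (1.4)·(1)) / 4 = -2/4 = -0.5
  s[X_2,X_2] = ((4.8)·(4.8) + (-2.2)·(-2.2) + (1.8)·(1.8) + (-2.2)·(-2.2) + (-2.2)·(-2.2)) / 4 = 40.8/4 = 10.2
  s[X_2,X_3] = ((4.8)·(3) + (-2.2)·(-3) + (1.8)·(-1) + (-2.2)·(0) + (-2.2)·(1)) / 4 = 17/4 = 4.25
  s[X_3,X_3] = ((3)·(3) + (-3)·(-3) + (-1)·(-1) + (0)·(0) + (1)·(1)) / 4 = 20/4 = 5
  Sample standard deviations s_i = √(s[i,i]):
  s(X_1) = √(4.3) = 2.0736
  s(X_2) = √(10.2) = 3.1937
  s(X_3) = √(5) = 2.2361

Step 3 — r_{ij} = s_{ij} / (s_i · s_j):
  r[X_1,X_1] = 1 (diagonal).
  r[X_1,X_2] = -5.4 / (2.0736 · 3.1937) = -5.4 / 6.6227 = -0.8154
  r[X_1,X_3] = -0.5 / (2.0736 · 2.2361) = -0.5 / 4.6368 = -0.1078
  r[X_2,X_2] = 1 (diagonal).
  r[X_2,X_3] = 4.25 / (3.1937 · 2.2361) = 4.25 / 7.1414 = 0.5951
  r[X_3,X_3] = 1 (diagonal).

R is symmetric with unit diagonal. Assembling:

R = [[1, -0.8154, -0.1078],
 [-0.8154, 1, 0.5951],
 [-0.1078, 0.5951, 1]]


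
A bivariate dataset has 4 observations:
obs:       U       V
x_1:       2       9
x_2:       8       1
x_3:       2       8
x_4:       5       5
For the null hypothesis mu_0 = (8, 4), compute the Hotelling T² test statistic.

Step 1 — sample mean vector:
  mean(U) = (2 + 8 + 2 + 5) / 4 = 17/4 = 4.25
  mean(V) = (9 + 1 + 8 + 5) / 4 = 23/4 = 5.75
  x̄ = (4.25, 5.75),  deviation x̄ - mu_0 = (4.25, 5.75) - (8, 4) = (-3.75, 1.75).

Step 2 — sample covariance matrix, S[i,j] = (1/(n-1)) · Σ_k (x_{k,i} - mean_i) · (x_{k,j} - mean_j), divisor n-1 = 3:
  S[U,U] = ((-2.25)·(-2.25) + (3.75)·(3.75) + (-2.25)·(-2.25) + (0.75)·(0.75)) / 3 = 24.75/3 = 8.25
  S[U,V] = ((-2.25)·(3.25) + (3.75)·(-4.75) + (-2.25)·(2.25) + (0.75)·(-0.75)) / 3 = -30.75/3 = -10.25
  S[V,V] = ((3.25)·(3.25) + (-4.75)·(-4.75) + (2.25)·(2.25) + (-0.75)·(-0.75)) / 3 = 38.75/3 = 12.9167
  S = [[8.25, -10.25],
 [-10.25, 12.9167]].

Step 3 — invert S. det(S) = 8.25·12.9167 - (-10.25)² = 1.5.
  S^{-1} = (1/det) · [[d, -b], [-b, a]] = [[8.6111, 6.8333],
 [6.8333, 5.5]].

Step 4 — quadratic form (x̄ - mu_0)^T · S^{-1} · (x̄ - mu_0):
  S^{-1} · (x̄ - mu_0) = (-20.3333, -16),
  (x̄ - mu_0)^T · [...] = (-3.75)·(-20.3333) + (1.75)·(-16) = 48.25.

Step 5 — scale by n: T² = 4 · 48.25 = 193.

T² ≈ 193


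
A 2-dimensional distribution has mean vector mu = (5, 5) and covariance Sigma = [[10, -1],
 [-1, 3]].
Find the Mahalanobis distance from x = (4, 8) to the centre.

Step 1 — centre the observation: (x - mu) = (-1, 3).

Step 2 — invert Sigma. det(Sigma) = 10·3 - (-1)² = 29.
  Sigma^{-1} = (1/det) · [[d, -b], [-b, a]] = [[0.1034, 0.0345],
 [0.0345, 0.3448]].

Step 3 — form the quadratic (x - mu)^T · Sigma^{-1} · (x - mu):
  Sigma^{-1} · (x - mu) = (0, 1).
  (x - mu)^T · [Sigma^{-1} · (x - mu)] = (-1)·(0) + (3)·(1) = 3.

Step 4 — take square root: d = √(3) ≈ 1.7321.

d(x, mu) = √(3) ≈ 1.7321


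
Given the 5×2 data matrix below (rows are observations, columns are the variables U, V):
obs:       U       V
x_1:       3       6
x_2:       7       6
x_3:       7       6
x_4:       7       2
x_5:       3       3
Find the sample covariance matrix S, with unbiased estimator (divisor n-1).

Step 1 — column means:
  mean(U) = (3 + 7 + 7 + 7 + 3) / 5 = 27/5 = 5.4
  mean(V) = (6 + 6 + 6 + 2 + 3) / 5 = 23/5 = 4.6

Step 2 — sample covariance S[i,j] = (1/(n-1)) · Σ_k (x_{k,i} - mean_i) · (x_{k,j} - mean_j), with n-1 = 4.
  S[U,U] = ((-2.4)·(-2.4) + (1.6)·(1.6) + (1.6)·(1.6) + (1.6)·(1.6) + (-2.4)·(-2.4)) / 4 = 19.2/4 = 4.8
  S[U,V] = ((-2.4)·(1.4) + (1.6)·(1.4) + (1.6)·(1.4) + (1.6)·(-2.6) + (-2.4)·(-1.6)) / 4 = 0.8/4 = 0.2
  S[V,V] = ((1.4)·(1.4) + (1.4)·(1.4) + (1.4)·(1.4) + (-2.6)·(-2.6) + (-1.6)·(-1.6)) / 4 = 15.2/4 = 3.8

S is symmetric (S[j,i] = S[i,j]). Assembling:

S = [[4.8, 0.2],
 [0.2, 3.8]]


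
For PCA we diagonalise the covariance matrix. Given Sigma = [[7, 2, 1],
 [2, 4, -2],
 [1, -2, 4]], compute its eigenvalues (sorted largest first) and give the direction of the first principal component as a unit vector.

Step 1 — characteristic polynomial p(λ) = det(λI - Sigma) = λ³ - tr·λ² + c_1·λ - det, where tr = trace, c_1 = sum of the principal 2×2 minors, det = det(Sigma):
  tr = 7 + 4 + 4 = 15,
  c_1 = (7·4 - (2)²) + (7·4 - (1)²) + (4·4 - (-2)²) = 24 + 27 + 12 = 63,
  det = 7·(4·4 - (-2)²) - (2)·((2)·4 - (-2)·(1)) + (1)·((2)·(-2) - 4·(1)) = 7·(12) - (2)·(10) + (1)·(-8) = 56.
  So p(λ) = λ³ - 15λ² + 63λ - 56.
Step 2 — look for an integer root (rational root theorem: any rational root is an integer divisor of 56). Testing λ = 8:
  p(8) = 512 - 960 + 504 - 56 = 0  ✓
  Dividing out (λ - 8): p(λ) = (λ - 8)(λ² - 7λ + 7).
Step 3 — remaining eigenvalues from the quadratic λ² - 7λ + 7 = 0:
  Δ = 7² - 4·7 = 49 - 28 = 21,  λ = (7 ± √21)/2 = (7 ± 4.5826)/2 ≈ 5.7913 or 1.2087.
  Sorted: λ_1 = 8,  λ_2 = 5.7913,  λ_3 = 1.2087  (check: sum = 15 = tr ✓).

Step 4 — unit eigenvector for λ_1 = 8: v spans the null space of (Sigma - λ_1 I), whose rows are
  r_1 = (-1, 2, 1),  r_2 = (2, -4, -2),  r_3 = (1, -2, -4).
  v is orthogonal to every row, so take v ∝ r_1 × r_3 = ((2)·(-4) - (1)·(-2), (1)·(1) - (-1)·(-4), (-1)·(-2) - (2)·(1)) = (-6, -3, 0).
  Rescale (divide by 3; multiply by -1 so the first nonzero entry is positive): u = (2, 1, 0).
  ||u|| = √((2)² + (1)² + (0)²) = √(5) ≈ 2.2361,  v_1 = u/||u|| ≈ (0.8944, 0.4472, 0) (||v_1|| = 1).

λ_1 = 8,  λ_2 = 5.7913,  λ_3 = 1.2087;  v_1 ≈ (0.8944, 0.4472, 0)


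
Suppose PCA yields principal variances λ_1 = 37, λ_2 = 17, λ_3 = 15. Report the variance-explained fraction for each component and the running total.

Step 1 — total variance = trace(Sigma) = Σ λ_i = 37 + 17 + 15 = 69.

Step 2 — fraction explained by component i = λ_i / Σ λ:
  PC1: 37/69 = 0.5362
  PC2: 17/69 = 0.2464
  PC3: 15/69 = 0.2174

Step 3 — cumulative fraction after k components = (λ_1 + ... + λ_k) / Σ λ:
  k = 1: 37/69 = 0.5362
  k = 2: (37 + 17)/69 = 54/69 = 0.7826
  k = 3: (37 + 17 + 15)/69 = 69/69 = 1

Summary (fraction, with percent):

explained: PC1 0.5362 (53.62%), PC2 0.2464 (24.64%), PC3 0.2174 (21.74%);  cumulative: 0.5362, 0.7826, 1


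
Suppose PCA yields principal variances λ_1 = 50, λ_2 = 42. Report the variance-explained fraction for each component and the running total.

Step 1 — total variance = trace(Sigma) = Σ λ_i = 50 + 42 = 92.

Step 2 — fraction explained by component i = λ_i / Σ λ:
  PC1: 50/92 = 0.5435
  PC2: 42/92 = 0.4565

Step 3 — cumulative fraction after k components = (λ_1 + ... + λ_k) / Σ λ:
  k = 1: 50/92 = 0.5435
  k = 2: (50 + 42)/92 = 92/92 = 1

Summary (fraction, with percent):

explained: PC1 0.5435 (54.35%), PC2 0.4565 (45.65%);  cumulative: 0.5435, 1


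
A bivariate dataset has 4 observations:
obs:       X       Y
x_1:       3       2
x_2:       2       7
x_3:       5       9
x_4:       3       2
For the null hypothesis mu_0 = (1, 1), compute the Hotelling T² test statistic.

Step 1 — sample mean vector:
  mean(X) = (3 + 2 + 5 + 3) / 4 = 13/4 = 3.25
  mean(Y) = (2 + 7 + 9 + 2) / 4 = 20/4 = 5
  x̄ = (3.25, 5),  deviation x̄ - mu_0 = (3.25, 5) - (1, 1) = (2.25, 4).

Step 2 — sample covariance matrix, S[i,j] = (1/(n-1)) · Σ_k (x_{k,i} - mean_i) · (x_{k,j} - mean_j), divisor n-1 = 3:
  S[X,X] = ((-0.25)·(-0.25) + (-1.25)·(-1.25) + (1.75)·(1.75) + (-0.25)·(-0.25)) / 3 = 4.75/3 = 1.5833
  S[X,Y] = ((-0.25)·(-3) + (-1.25)·(2) + (1.75)·(4) + (-0.25)·(-3)) / 3 = 6/3 = 2
  S[Y,Y] = ((-3)·(-3) + (2)·(2) + (4)·(4) + (-3)·(-3)) / 3 = 38/3 = 12.6667
  S = [[1.5833, 2],
 [2, 12.6667]].

Step 3 — invert S. det(S) = 1.5833·12.6667 - (2)² = 16.0556.
  S^{-1} = (1/det) · [[d, -b], [-b, a]] = [[0.7889, -0.1246],
 [-0.1246, 0.0986]].

Step 4 — quadratic form (x̄ - mu_0)^T · S^{-1} · (x̄ - mu_0):
  S^{-1} · (x̄ - mu_0) = (1.2768, 0.1142),
  (x̄ - mu_0)^T · [...] = (2.25)·(1.2768) + (4)·(0.1142) = 3.3296.

Step 5 — scale by n: T² = 4 · 3.3296 = 13.3183.

T² ≈ 13.3183


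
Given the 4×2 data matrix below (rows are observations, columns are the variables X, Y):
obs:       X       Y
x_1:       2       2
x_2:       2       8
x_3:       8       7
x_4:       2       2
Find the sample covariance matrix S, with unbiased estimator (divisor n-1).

Step 1 — column means:
  mean(X) = (2 + 2 + 8 + 2) / 4 = 14/4 = 3.5
  mean(Y) = (2 + 8 + 7 + 2) / 4 = 19/4 = 4.75

Step 2 — sample covariance S[i,j] = (1/(n-1)) · Σ_k (x_{k,i} - mean_i) · (x_{k,j} - mean_j), with n-1 = 3.
  S[X,X] = ((-1.5)·(-1.5) + (-1.5)·(-1.5) + (4.5)·(4.5) + (-1.5)·(-1.5)) / 3 = 27/3 = 9
  S[X,Y] = ((-1.5)·(-2.75) + (-1.5)·(3.25) + (4.5)·(2.25) + (-1.5)·(-2.75)) / 3 = 13.5/3 = 4.5
  S[Y,Y] = ((-2.75)·(-2.75) + (3.25)·(3.25) + (2.25)·(2.25) + (-2.75)·(-2.75)) / 3 = 30.75/3 = 10.25

S is symmetric (S[j,i] = S[i,j]). Assembling:

S = [[9, 4.5],
 [4.5, 10.25]]


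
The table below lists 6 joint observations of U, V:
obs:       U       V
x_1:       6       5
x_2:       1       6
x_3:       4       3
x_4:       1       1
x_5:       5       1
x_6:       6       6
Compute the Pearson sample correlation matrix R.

Step 1 — column means:
  mean(U) = (6 + 1 + 4 + 1 + 5 + 6) / 6 = 23/6 = 3.8333
  mean(V) = (5 + 6 + 3 + 1 + 1 + 6) / 6 = 22/6 = 3.6667

Step 2 — sample variances and covariances s[i,j] = (1/(n-1)) · Σ_k (x_{k,i} - mean_i) · (x_{k,j} - mean_j), with n-1 = 5:
  s[U,U] = ((2.1667)·(2.1667) + (-2.8333)·(-2.8333) + (0.1667)·(0.1667) + (-2.8333)·(-2.8333) + (1.1667)·(1.1667) + (2.1667)·(2.1667)) / 5 = 26.8333/5 = 5.3667
  s[U,V] = ((2.1667)·(1.3333) + (-2.8333)·(2.3333) + (0.1667)·(-0.6667) + (-2.8333)·(-2.6667) + (1.1667)·(-2.6667) + (2.1667)·(2.3333)) / 5 = 5.6667/5 = 1.1333
  s[V,V] = ((1.3333)·(1.3333) + (2.3333)·(2.3333) + (-0.6667)·(-0.6667) + (-2.6667)·(-2.6667) + (-2.6667)·(-2.6667) + (2.3333)·(2.3333)) / 5 = 27.3333/5 = 5.4667
  Sample standard deviations s_i = √(s[i,i]):
  s(U) = √(5.3667) = 2.3166
  s(V) = √(5.4667) = 2.3381

Step 3 — r_{ij} = s_{ij} / (s_i · s_j):
  r[U,U] = 1 (diagonal).
  r[U,V] = 1.1333 / (2.3166 · 2.3381) = 1.1333 / 5.4164 = 0.2092
  r[V,V] = 1 (diagonal).

R is symmetric with unit diagonal. Assembling:

R = [[1, 0.2092],
 [0.2092, 1]]


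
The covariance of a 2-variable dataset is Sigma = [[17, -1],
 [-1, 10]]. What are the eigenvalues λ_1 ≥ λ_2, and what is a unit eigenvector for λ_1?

Step 1 — characteristic polynomial of 2×2 Sigma:
  det(Sigma - λI) = λ² - trace · λ + det = 0.
  trace = 17 + 10 = 27, det = 17·10 - (-1)² = 169.
Step 2 — discriminant:
  Δ = trace² - 4·det = 729 - 676 = 53.
Step 3 — eigenvalues:
  λ = (trace ± √Δ)/2 = (27 ± 7.2801)/2,
  λ_1 = 17.1401,  λ_2 = 9.8599.

Step 4 — unit eigenvector for λ_1: solve (Sigma - λ_1 I)v = 0. First row:
  (17 - 17.1401)·v_x + (-1)·v_y = 0, i.e. (-0.1401)·v_x + (-1)·v_y = 0,
  so v ∝ (b, λ_1 - a) = (-1, 0.1401); multiply by -1 so the first entry is positive: u = (1, -0.1401).
  ||u|| = √((1)² + (-0.1401)²) = √(1.0196) ≈ 1.0098,
  v_1 = u/||u|| ≈ (0.9903, -0.1387) (||v_1|| = 1).

λ_1 = 17.1401,  λ_2 = 9.8599;  v_1 ≈ (0.9903, -0.1387)


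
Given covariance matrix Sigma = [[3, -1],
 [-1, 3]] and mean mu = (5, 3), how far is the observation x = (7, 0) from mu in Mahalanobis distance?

Step 1 — centre the observation: (x - mu) = (2, -3).

Step 2 — invert Sigma. det(Sigma) = 3·3 - (-1)² = 8.
  Sigma^{-1} = (1/det) · [[d, -b], [-b, a]] = [[0.375, 0.125],
 [0.125, 0.375]].

Step 3 — form the quadratic (x - mu)^T · Sigma^{-1} · (x - mu):
  Sigma^{-1} · (x - mu) = (0.375, -0.875).
  (x - mu)^T · [Sigma^{-1} · (x - mu)] = (2)·(0.375) + (-3)·(-0.875) = 3.375.

Step 4 — take square root: d = √(3.375) ≈ 1.8371.

d(x, mu) = √(3.375) ≈ 1.8371


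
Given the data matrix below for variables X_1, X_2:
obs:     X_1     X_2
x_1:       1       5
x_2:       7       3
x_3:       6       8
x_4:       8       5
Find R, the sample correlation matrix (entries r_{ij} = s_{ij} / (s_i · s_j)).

Step 1 — column means:
  mean(X_1) = (1 + 7 + 6 + 8) / 4 = 22/4 = 5.5
  mean(X_2) = (5 + 3 + 8 + 5) / 4 = 21/4 = 5.25

Step 2 — sample variances and covariances s[i,j] = (1/(n-1)) · Σ_k (x_{k,i} - mean_i) · (x_{k,j} - mean_j), with n-1 = 3:
  s[X_1,X_1] = ((-4.5)·(-4.5) + (1.5)·(1.5) + (0.5)·(0.5) + (2.5)·(2.5)) / 3 = 29/3 = 9.6667
  s[X_1,X_2] = ((-4.5)·(-0.25) + (1.5)·(-2.25) + (0.5)·(2.75) + (2.5)·(-0.25)) / 3 = -1.5/3 = -0.5
  s[X_2,X_2] = ((-0.25)·(-0.25) + (-2.25)·(-2.25) + (2.75)·(2.75) + (-0.25)·(-0.25)) / 3 = 12.75/3 = 4.25
  Sample standard deviations s_i = √(s[i,i]):
  s(X_1) = √(9.6667) = 3.1091
  s(X_2) = √(4.25) = 2.0616

Step 3 — r_{ij} = s_{ij} / (s_i · s_j):
  r[X_1,X_1] = 1 (diagonal).
  r[X_1,X_2] = -0.5 / (3.1091 · 2.0616) = -0.5 / 6.4096 = -0.078
  r[X_2,X_2] = 1 (diagonal).

R is symmetric with unit diagonal. Assembling:

R = [[1, -0.078],
 [-0.078, 1]]


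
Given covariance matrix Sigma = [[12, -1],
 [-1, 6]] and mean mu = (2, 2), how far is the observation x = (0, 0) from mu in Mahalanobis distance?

Step 1 — centre the observation: (x - mu) = (-2, -2).

Step 2 — invert Sigma. det(Sigma) = 12·6 - (-1)² = 71.
  Sigma^{-1} = (1/det) · [[d, -b], [-b, a]] = [[0.0845, 0.0141],
 [0.0141, 0.169]].

Step 3 — form the quadratic (x - mu)^T · Sigma^{-1} · (x - mu):
  Sigma^{-1} · (x - mu) = (-0.1972, -0.3662).
  (x - mu)^T · [Sigma^{-1} · (x - mu)] = (-2)·(-0.1972) + (-2)·(-0.3662) = 1.1268.

Step 4 — take square root: d = √(1.1268) ≈ 1.0615.

d(x, mu) = √(1.1268) ≈ 1.0615


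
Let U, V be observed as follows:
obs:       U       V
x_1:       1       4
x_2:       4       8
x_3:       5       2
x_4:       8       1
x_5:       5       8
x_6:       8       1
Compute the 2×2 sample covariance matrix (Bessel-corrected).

Step 1 — column means:
  mean(U) = (1 + 4 + 5 + 8 + 5 + 8) / 6 = 31/6 = 5.1667
  mean(V) = (4 + 8 + 2 + 1 + 8 + 1) / 6 = 24/6 = 4

Step 2 — sample covariance S[i,j] = (1/(n-1)) · Σ_k (x_{k,i} - mean_i) · (x_{k,j} - mean_j), with n-1 = 5.
  S[U,U] = ((-4.1667)·(-4.1667) + (-1.1667)·(-1.1667) + (-0.1667)·(-0.1667) + (2.8333)·(2.8333) + (-0.1667)·(-0.1667) + (2.8333)·(2.8333)) / 5 = 34.8333/5 = 6.9667
  S[U,V] = ((-4.1667)·(0) + (-1.1667)·(4) + (-0.1667)·(-2) + (2.8333)·(-3) + (-0.1667)·(4) + (2.8333)·(-3)) / 5 = -22/5 = -4.4
  S[V,V] = ((0)·(0) + (4)·(4) + (-2)·(-2) + (-3)·(-3) + (4)·(4) + (-3)·(-3)) / 5 = 54/5 = 10.8

S is symmetric (S[j,i] = S[i,j]). Assembling:

S = [[6.9667, -4.4],
 [-4.4, 10.8]]


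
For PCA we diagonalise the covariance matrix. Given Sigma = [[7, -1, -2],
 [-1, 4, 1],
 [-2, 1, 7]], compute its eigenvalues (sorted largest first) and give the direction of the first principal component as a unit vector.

Step 1 — characteristic polynomial p(λ) = det(λI - Sigma) = λ³ - tr·λ² + c_1·λ - det, where tr = trace, c_1 = sum of the principal 2×2 minors, det = det(Sigma):
  tr = 7 + 4 + 7 = 18,
  c_1 = (7·4 - (-1)²) + (7·7 - (-2)²) + (4·7 - (1)²) = 27 + 45 + 27 = 99,
  det = 7·(4·7 - (1)²) - (-1)·((-1)·7 - (1)·(-2)) + (-2)·((-1)·(1) - 4·(-2)) = 7·(27) - (-1)·(-5) + (-2)·(7) = 170.
  So p(λ) = λ³ - 18λ² + 99λ - 170.
Step 2 — look for an integer root (rational root theorem: any rational root is an integer divisor of 170). Testing λ = 5:
  p(5) = 125 - 450 + 495 - 170 = 0  ✓
  Dividing out (λ - 5): p(λ) = (λ - 5)(λ² - 13λ + 34).
Step 3 — remaining eigenvalues from the quadratic λ² - 13λ + 34 = 0:
  Δ = 13² - 4·34 = 169 - 136 = 33,  λ = (13 ± √33)/2 = (13 ± 5.7446)/2 ≈ 9.3723 or 3.6277.
  Sorted: λ_1 = 9.3723,  λ_2 = 5,  λ_3 = 3.6277  (check: sum = 18 = tr ✓).

Step 4 — unit eigenvector for λ_1 ≈ 9.3723: v spans the null space of (Sigma - λ_1 I), whose rows are
  r_1 = (-2.3723, -1, -2),  r_2 = (-1, -5.3723, 1),  r_3 = (-2, 1, -2.3723).
  v is orthogonal to every row, so take v ∝ r_1 × r_2 = ((-1)·(1) - (-2)·(-5.3723), (-2)·(-1) - (-2.3723)·(1), (-2.3723)·(-5.3723) - (-1)·(-1)) ≈ (-11.7446, 4.3723, 11.7446).
  Rescale (multiply by -1 so the first nonzero entry is positive): u = (11.7446, -4.3723, -11.7446).
  ||u|| = √((11.7446)² + (-4.3723)² + (-11.7446)²) = √(294.9863) ≈ 17.1752,  v_1 = u/||u|| ≈ (0.6838, -0.2546, -0.6838) (||v_1|| = 1).

λ_1 = 9.3723,  λ_2 = 5,  λ_3 = 3.6277;  v_1 ≈ (0.6838, -0.2546, -0.6838)


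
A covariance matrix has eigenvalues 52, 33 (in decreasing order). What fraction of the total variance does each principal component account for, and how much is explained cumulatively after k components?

Step 1 — total variance = trace(Sigma) = Σ λ_i = 52 + 33 = 85.

Step 2 — fraction explained by component i = λ_i / Σ λ:
  PC1: 52/85 = 0.6118
  PC2: 33/85 = 0.3882

Step 3 — cumulative fraction after k components = (λ_1 + ... + λ_k) / Σ λ:
  k = 1: 52/85 = 0.6118
  k = 2: (52 + 33)/85 = 85/85 = 1

Summary (fraction, with percent):

explained: PC1 0.6118 (61.18%), PC2 0.3882 (38.82%);  cumulative: 0.6118, 1


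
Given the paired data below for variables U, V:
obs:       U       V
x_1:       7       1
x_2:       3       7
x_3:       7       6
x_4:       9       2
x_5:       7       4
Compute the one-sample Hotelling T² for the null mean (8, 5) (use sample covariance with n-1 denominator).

Step 1 — sample mean vector:
  mean(U) = (7 + 3 + 7 + 9 + 7) / 5 = 33/5 = 6.6
  mean(V) = (1 + 7 + 6 + 2 + 4) / 5 = 20/5 = 4
  x̄ = (6.6, 4),  deviation x̄ - mu_0 = (6.6, 4) - (8, 5) = (-1.4, -1).

Step 2 — sample covariance matrix, S[i,j] = (1/(n-1)) · Σ_k (x_{k,i} - mean_i) · (x_{k,j} - mean_j), divisor n-1 = 4:
  S[U,U] = ((0.4)·(0.4) + (-3.6)·(-3.6) + (0.4)·(0.4) + (2.4)·(2.4) + (0.4)·(0.4)) / 4 = 19.2/4 = 4.8
  S[U,V] = ((0.4)·(-3) + (-3.6)·(3) + (0.4)·(2) + (2.4)·(-2) + (0.4)·(0)) / 4 = -16/4 = -4
  S[V,V] = ((-3)·(-3) + (3)·(3) + (2)·(2) + (-2)·(-2) + (0)·(0)) / 4 = 26/4 = 6.5
  S = [[4.8, -4],
 [-4, 6.5]].

Step 3 — invert S. det(S) = 4.8·6.5 - (-4)² = 15.2.
  S^{-1} = (1/det) · [[d, -b], [-b, a]] = [[0.4276, 0.2632],
 [0.2632, 0.3158]].

Step 4 — quadratic form (x̄ - mu_0)^T · S^{-1} · (x̄ - mu_0):
  S^{-1} · (x̄ - mu_0) = (-0.8618, -0.6842),
  (x̄ - mu_0)^T · [...] = (-1.4)·(-0.8618) + (-1)·(-0.6842) = 1.8908.

Step 5 — scale by n: T² = 5 · 1.8908 = 9.4539.

T² ≈ 9.4539


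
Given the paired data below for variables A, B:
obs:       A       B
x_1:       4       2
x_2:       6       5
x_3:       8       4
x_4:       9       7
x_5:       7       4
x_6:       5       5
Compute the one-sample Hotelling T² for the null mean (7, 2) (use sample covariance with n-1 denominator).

Step 1 — sample mean vector:
  mean(A) = (4 + 6 + 8 + 9 + 7 + 5) / 6 = 39/6 = 6.5
  mean(B) = (2 + 5 + 4 + 7 + 4 + 5) / 6 = 27/6 = 4.5
  x̄ = (6.5, 4.5),  deviation x̄ - mu_0 = (6.5, 4.5) - (7, 2) = (-0.5, 2.5).

Step 2 — sample covariance matrix, S[i,j] = (1/(n-1)) · Σ_k (x_{k,i} - mean_i) · (x_{k,j} - mean_j), divisor n-1 = 5:
  S[A,A] = ((-2.5)·(-2.5) + (-0.5)·(-0.5) + (1.5)·(1.5) + (2.5)·(2.5) + (0.5)·(0.5) + (-1.5)·(-1.5)) / 5 = 17.5/5 = 3.5
  S[A,B] = ((-2.5)·(-2.5) + (-0.5)·(0.5) + (1.5)·(-0.5) + (2.5)·(2.5) + (0.5)·(-0.5) + (-1.5)·(0.5)) / 5 = 10.5/5 = 2.1
  S[B,B] = ((-2.5)·(-2.5) + (0.5)·(0.5) + (-0.5)·(-0.5) + (2.5)·(2.5) + (-0.5)·(-0.5) + (0.5)·(0.5)) / 5 = 13.5/5 = 2.7
  S = [[3.5, 2.1],
 [2.1, 2.7]].

Step 3 — invert S. det(S) = 3.5·2.7 - (2.1)² = 5.04.
  S^{-1} = (1/det) · [[d, -b], [-b, a]] = [[0.5357, -0.4167],
 [-0.4167, 0.6944]].

Step 4 — quadratic form (x̄ - mu_0)^T · S^{-1} · (x̄ - mu_0):
  S^{-1} · (x̄ - mu_0) = (-1.3095, 1.9444),
  (x̄ - mu_0)^T · [...] = (-0.5)·(-1.3095) + (2.5)·(1.9444) = 5.5159.

Step 5 — scale by n: T² = 6 · 5.5159 = 33.0952.

T² ≈ 33.0952


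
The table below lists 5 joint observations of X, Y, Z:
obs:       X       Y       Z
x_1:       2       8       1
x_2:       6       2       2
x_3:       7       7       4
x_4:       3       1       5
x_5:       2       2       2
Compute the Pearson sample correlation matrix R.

Step 1 — column means:
  mean(X) = (2 + 6 + 7 + 3 + 2) / 5 = 20/5 = 4
  mean(Y) = (8 + 2 + 7 + 1 + 2) / 5 = 20/5 = 4
  mean(Z) = (1 + 2 + 4 + 5 + 2) / 5 = 14/5 = 2.8

Step 2 — sample variances and covariances s[i,j] = (1/(n-1)) · Σ_k (x_{k,i} - mean_i) · (x_{k,j} - mean_j), with n-1 = 4:
  s[X,X] = ((-2)·(-2) + (2)·(2) + (3)·(3) + (-1)·(-1) + (-2)·(-2)) / 4 = 22/4 = 5.5
  s[X,Y] = ((-2)·(4) + (2)·(-2) + (3)·(3) + (-1)·(-3) + (-2)·(-2)) / 4 = 4/4 = 1
  s[X,Z] = ((-2)·(-1.8) + (2)·(-0.8) + (3)·(1.2) + (-1)·(2.2) + (-2)·(-0.8)) / 4 = 5/4 = 1.25
  s[Y,Y] = ((4)·(4) + (-2)·(-2) + (3)·(3) + (-3)·(-3) + (-2)·(-2)) / 4 = 42/4 = 10.5
  s[Y,Z] = ((4)·(-1.8) + (-2)·(-0.8) + (3)·(1.2) + (-3)·(2.2) + (-2)·(-0.8)) / 4 = -7/4 = -1.75
  s[Z,Z] = ((-1.8)·(-1.8) + (-0.8)·(-0.8) + (1.2)·(1.2) + (2.2)·(2.2) + (-0.8)·(-0.8)) / 4 = 10.8/4 = 2.7
  Sample standard deviations s_i = √(s[i,i]):
  s(X) = √(5.5) = 2.3452
  s(Y) = √(10.5) = 3.2404
  s(Z) = √(2.7) = 1.6432

Step 3 — r_{ij} = s_{ij} / (s_i · s_j):
  r[X,X] = 1 (diagonal).
  r[X,Y] = 1 / (2.3452 · 3.2404) = 1 / 7.5993 = 0.1316
  r[X,Z] = 1.25 / (2.3452 · 1.6432) = 1.25 / 3.8536 = 0.3244
  r[Y,Y] = 1 (diagonal).
  r[Y,Z] = -1.75 / (3.2404 · 1.6432) = -1.75 / 5.3245 = -0.3287
  r[Z,Z] = 1 (diagonal).

R is symmetric with unit diagonal. Assembling:

R = [[1, 0.1316, 0.3244],
 [0.1316, 1, -0.3287],
 [0.3244, -0.3287, 1]]


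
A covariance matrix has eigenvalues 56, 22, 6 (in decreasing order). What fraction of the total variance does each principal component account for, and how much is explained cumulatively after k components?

Step 1 — total variance = trace(Sigma) = Σ λ_i = 56 + 22 + 6 = 84.

Step 2 — fraction explained by component i = λ_i / Σ λ:
  PC1: 56/84 = 0.6667
  PC2: 22/84 = 0.2619
  PC3: 6/84 = 0.0714

Step 3 — cumulative fraction after k components = (λ_1 + ... + λ_k) / Σ λ:
  k = 1: 56/84 = 0.6667
  k = 2: (56 + 22)/84 = 78/84 = 0.9286
  k = 3: (56 + 22 + 6)/84 = 84/84 = 1

Summary (fraction, with percent):

explained: PC1 0.6667 (66.67%), PC2 0.2619 (26.19%), PC3 0.0714 (7.14%);  cumulative: 0.6667, 0.9286, 1


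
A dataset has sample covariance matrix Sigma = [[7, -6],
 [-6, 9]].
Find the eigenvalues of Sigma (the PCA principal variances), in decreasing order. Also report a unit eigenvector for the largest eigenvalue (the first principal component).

Step 1 — characteristic polynomial of 2×2 Sigma:
  det(Sigma - λI) = λ² - trace · λ + det = 0.
  trace = 7 + 9 = 16, det = 7·9 - (-6)² = 27.
Step 2 — discriminant:
  Δ = trace² - 4·det = 256 - 108 = 148.
Step 3 — eigenvalues:
  λ = (trace ± √Δ)/2 = (16 ± 12.1655)/2,
  λ_1 = 14.0828,  λ_2 = 1.9172.

Step 4 — unit eigenvector for λ_1: solve (Sigma - λ_1 I)v = 0. First row:
  (7 - 14.0828)·v_x + (-6)·v_y = 0, i.e. (-7.0828)·v_x + (-6)·v_y = 0,
  so v ∝ (b, λ_1 - a) = (-6, 7.0828); multiply by -1 so the first entry is positive: u = (6, -7.0828).
  ||u|| = √((6)² + (-7.0828)²) = √(86.1655) ≈ 9.2825,
  v_1 = u/||u|| ≈ (0.6464, -0.763) (||v_1|| = 1).

λ_1 = 14.0828,  λ_2 = 1.9172;  v_1 ≈ (0.6464, -0.763)


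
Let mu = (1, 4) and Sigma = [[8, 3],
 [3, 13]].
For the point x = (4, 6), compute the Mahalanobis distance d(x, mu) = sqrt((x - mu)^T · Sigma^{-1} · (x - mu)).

Step 1 — centre the observation: (x - mu) = (3, 2).

Step 2 — invert Sigma. det(Sigma) = 8·13 - (3)² = 95.
  Sigma^{-1} = (1/det) · [[d, -b], [-b, a]] = [[0.1368, -0.0316],
 [-0.0316, 0.0842]].

Step 3 — form the quadratic (x - mu)^T · Sigma^{-1} · (x - mu):
  Sigma^{-1} · (x - mu) = (0.3474, 0.0737).
  (x - mu)^T · [Sigma^{-1} · (x - mu)] = (3)·(0.3474) + (2)·(0.0737) = 1.1895.

Step 4 — take square root: d = √(1.1895) ≈ 1.0906.

d(x, mu) = √(1.1895) ≈ 1.0906


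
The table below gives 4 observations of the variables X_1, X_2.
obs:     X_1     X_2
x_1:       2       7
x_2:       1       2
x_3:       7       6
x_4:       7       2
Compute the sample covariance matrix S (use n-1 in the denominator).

Step 1 — column means:
  mean(X_1) = (2 + 1 + 7 + 7) / 4 = 17/4 = 4.25
  mean(X_2) = (7 + 2 + 6 + 2) / 4 = 17/4 = 4.25

Step 2 — sample covariance S[i,j] = (1/(n-1)) · Σ_k (x_{k,i} - mean_i) · (x_{k,j} - mean_j), with n-1 = 3.
  S[X_1,X_1] = ((-2.25)·(-2.25) + (-3.25)·(-3.25) + (2.75)·(2.75) + (2.75)·(2.75)) / 3 = 30.75/3 = 10.25
  S[X_1,X_2] = ((-2.25)·(2.75) + (-3.25)·(-2.25) + (2.75)·(1.75) + (2.75)·(-2.25)) / 3 = -0.25/3 = -0.0833
  S[X_2,X_2] = ((2.75)·(2.75) + (-2.25)·(-2.25) + (1.75)·(1.75) + (-2.25)·(-2.25)) / 3 = 20.75/3 = 6.9167

S is symmetric (S[j,i] = S[i,j]). Assembling:

S = [[10.25, -0.0833],
 [-0.0833, 6.9167]]


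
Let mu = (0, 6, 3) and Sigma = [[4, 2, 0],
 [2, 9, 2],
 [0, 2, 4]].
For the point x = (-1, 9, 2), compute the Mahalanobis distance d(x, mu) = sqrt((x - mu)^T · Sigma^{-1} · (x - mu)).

Step 1 — centre the observation: (x - mu) = (-1, 3, -1).

Step 2 — invert Sigma (cofactor / det for 3×3, or solve directly):
  Sigma^{-1} = [[0.2857, -0.0714, 0.0357],
 [-0.0714, 0.1429, -0.0714],
 [0.0357, -0.0714, 0.2857]].

Step 3 — form the quadratic (x - mu)^T · Sigma^{-1} · (x - mu):
  Sigma^{-1} · (x - mu) = (-0.5357, 0.5714, -0.5357).
  (x - mu)^T · [Sigma^{-1} · (x - mu)] = (-1)·(-0.5357) + (3)·(0.5714) + (-1)·(-0.5357) = 2.7857.

Step 4 — take square root: d = √(2.7857) ≈ 1.669.

d(x, mu) = √(2.7857) ≈ 1.669


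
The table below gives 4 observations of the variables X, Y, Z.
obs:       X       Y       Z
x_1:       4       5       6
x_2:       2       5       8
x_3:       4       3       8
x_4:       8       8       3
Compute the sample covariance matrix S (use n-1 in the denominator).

Step 1 — column means:
  mean(X) = (4 + 2 + 4 + 8) / 4 = 18/4 = 4.5
  mean(Y) = (5 + 5 + 3 + 8) / 4 = 21/4 = 5.25
  mean(Z) = (6 + 8 + 8 + 3) / 4 = 25/4 = 6.25

Step 2 — sample covariance S[i,j] = (1/(n-1)) · Σ_k (x_{k,i} - mean_i) · (x_{k,j} - mean_j), with n-1 = 3.
  S[X,X] = ((-0.5)·(-0.5) + (-2.5)·(-2.5) + (-0.5)·(-0.5) + (3.5)·(3.5)) / 3 = 19/3 = 6.3333
  S[X,Y] = ((-0.5)·(-0.25) + (-2.5)·(-0.25) + (-0.5)·(-2.25) + (3.5)·(2.75)) / 3 = 11.5/3 = 3.8333
  S[X,Z] = ((-0.5)·(-0.25) + (-2.5)·(1.75) + (-0.5)·(1.75) + (3.5)·(-3.25)) / 3 = -16.5/3 = -5.5
  S[Y,Y] = ((-0.25)·(-0.25) + (-0.25)·(-0.25) + (-2.25)·(-2.25) + (2.75)·(2.75)) / 3 = 12.75/3 = 4.25
  S[Y,Z] = ((-0.25)·(-0.25) + (-0.25)·(1.75) + (-2.25)·(1.75) + (2.75)·(-3.25)) / 3 = -13.25/3 = -4.4167
  S[Z,Z] = ((-0.25)·(-0.25) + (1.75)·(1.75) + (1.75)·(1.75) + (-3.25)·(-3.25)) / 3 = 16.75/3 = 5.5833

S is symmetric (S[j,i] = S[i,j]). Assembling:

S = [[6.3333, 3.8333, -5.5],
 [3.8333, 4.25, -4.4167],
 [-5.5, -4.4167, 5.5833]]


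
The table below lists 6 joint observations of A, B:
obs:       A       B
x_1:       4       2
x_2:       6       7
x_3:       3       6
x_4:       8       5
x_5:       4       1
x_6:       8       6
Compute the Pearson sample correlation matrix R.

Step 1 — column means:
  mean(A) = (4 + 6 + 3 + 8 + 4 + 8) / 6 = 33/6 = 5.5
  mean(B) = (2 + 7 + 6 + 5 + 1 + 6) / 6 = 27/6 = 4.5

Step 2 — sample variances and covariances s[i,j] = (1/(n-1)) · Σ_k (x_{k,i} - mean_i) · (x_{k,j} - mean_j), with n-1 = 5:
  s[A,A] = ((-1.5)·(-1.5) + (0.5)·(0.5) + (-2.5)·(-2.5) + (2.5)·(2.5) + (-1.5)·(-1.5) + (2.5)·(2.5)) / 5 = 23.5/5 = 4.7
  s[A,B] = ((-1.5)·(-2.5) + (0.5)·(2.5) + (-2.5)·(1.5) + (2.5)·(0.5) + (-1.5)·(-3.5) + (2.5)·(1.5)) / 5 = 11.5/5 = 2.3
  s[B,B] = ((-2.5)·(-2.5) + (2.5)·(2.5) + (1.5)·(1.5) + (0.5)·(0.5) + (-3.5)·(-3.5) + (1.5)·(1.5)) / 5 = 29.5/5 = 5.9
  Sample standard deviations s_i = √(s[i,i]):
  s(A) = √(4.7) = 2.1679
  s(B) = √(5.9) = 2.429

Step 3 — r_{ij} = s_{ij} / (s_i · s_j):
  r[A,A] = 1 (diagonal).
  r[A,B] = 2.3 / (2.1679 · 2.429) = 2.3 / 5.2659 = 0.4368
  r[B,B] = 1 (diagonal).

R is symmetric with unit diagonal. Assembling:

R = [[1, 0.4368],
 [0.4368, 1]]
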